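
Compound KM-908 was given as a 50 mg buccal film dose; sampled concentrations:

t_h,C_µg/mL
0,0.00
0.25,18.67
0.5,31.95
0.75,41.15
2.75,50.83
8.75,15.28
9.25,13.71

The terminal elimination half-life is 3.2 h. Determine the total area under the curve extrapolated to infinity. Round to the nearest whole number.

AUC = 379 µg/mL·h

Trapezoidal AUC_0→9.25:
  [0→0.25]: (0.00+18.67)/2 × 0.25 = 2.33375
  [0.25→0.5]: (18.67+31.95)/2 × 0.25 = 6.3275
  [0.5→0.75]: (31.95+41.15)/2 × 0.25 = 9.1375
  [0.75→2.75]: (41.15+50.83)/2 × 2 = 91.98
  [2.75→8.75]: (50.83+15.28)/2 × 6 = 198.33
  [8.75→9.25]: (15.28+13.71)/2 × 0.5 = 7.2475
  Sum = 315.35625 µg/mL·h
k_e = ln2 / t½ = 0.693147 / 3.2 = 0.2166 h^-1
Extrapolated tail: C_last / k_e = 13.71 / 0.2166 = 63.296
AUC_0→∞ = 315.35625 + 63.296 = 378.65225 µg/mL·h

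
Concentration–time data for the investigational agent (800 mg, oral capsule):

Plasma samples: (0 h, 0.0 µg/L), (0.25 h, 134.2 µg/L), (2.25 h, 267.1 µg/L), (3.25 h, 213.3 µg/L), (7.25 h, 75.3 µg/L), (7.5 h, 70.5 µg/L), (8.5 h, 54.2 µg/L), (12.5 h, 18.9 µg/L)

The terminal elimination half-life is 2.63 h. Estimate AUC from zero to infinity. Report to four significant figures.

AUC = 1534 µg/L·h

Trapezoidal AUC_0→12.5:
  [0→0.25]: (0.0+134.2)/2 × 0.25 = 16.775
  [0.25→2.25]: (134.2+267.1)/2 × 2 = 401.3
  [2.25→3.25]: (267.1+213.3)/2 × 1 = 240.2
  [3.25→7.25]: (213.3+75.3)/2 × 4 = 577.2
  [7.25→7.5]: (75.3+70.5)/2 × 0.25 = 18.225
  [7.5→8.5]: (70.5+54.2)/2 × 1 = 62.35
  [8.5→12.5]: (54.2+18.9)/2 × 4 = 146.2
  Sum = 1462.25 µg/L·h
k_e = ln2 / t½ = 0.693147 / 2.63 = 0.2636 h^-1
Extrapolated tail: C_last / k_e = 18.9 / 0.2636 = 71.700
AUC_0→∞ = 1462.25 + 71.700 = 1533.95 µg/L·h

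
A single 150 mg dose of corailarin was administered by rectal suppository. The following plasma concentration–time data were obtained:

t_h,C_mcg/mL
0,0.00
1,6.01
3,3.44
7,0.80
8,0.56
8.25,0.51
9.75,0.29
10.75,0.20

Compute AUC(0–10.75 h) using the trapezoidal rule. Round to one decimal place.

Trapezoidal AUC_0→10.75:
  [0→1]: (0.00+6.01)/2 × 1 = 3.005
  [1→3]: (6.01+3.44)/2 × 2 = 9.45
  [3→7]: (3.44+0.80)/2 × 4 = 8.48
  [7→8]: (0.80+0.56)/2 × 1 = 0.68
  [8→8.25]: (0.56+0.51)/2 × 0.25 = 0.13375
  [8.25→9.75]: (0.51+0.29)/2 × 1.5 = 0.6
  [9.75→10.75]: (0.29+0.20)/2 × 1 = 0.245
  Sum = 22.59375 mcg/mL·h

AUC = 22.6 mcg/mL·h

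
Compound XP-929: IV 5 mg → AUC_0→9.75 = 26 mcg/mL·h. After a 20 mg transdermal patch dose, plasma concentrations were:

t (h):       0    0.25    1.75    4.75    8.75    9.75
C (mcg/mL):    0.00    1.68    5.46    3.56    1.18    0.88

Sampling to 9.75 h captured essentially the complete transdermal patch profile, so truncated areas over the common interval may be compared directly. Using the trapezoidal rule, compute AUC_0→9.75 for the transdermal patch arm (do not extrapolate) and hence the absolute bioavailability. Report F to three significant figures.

Trapezoidal AUC_0→9.75 (transdermal patch):
  [0→0.25]: (0.00+1.68)/2 × 0.25 = 0.21
  [0.25→1.75]: (1.68+5.46)/2 × 1.5 = 5.355
  [1.75→4.75]: (5.46+3.56)/2 × 3 = 13.53
  [4.75→8.75]: (3.56+1.18)/2 × 4 = 9.48
  [8.75→9.75]: (1.18+0.88)/2 × 1 = 1.03
  Sum = 29.605 mcg/mL·h
F = (AUC_ev/D_ev)/(AUC_iv/D_iv) = (29.605/20)/(26/5) = 1.48025/5.2 = 0.2847

F = 0.285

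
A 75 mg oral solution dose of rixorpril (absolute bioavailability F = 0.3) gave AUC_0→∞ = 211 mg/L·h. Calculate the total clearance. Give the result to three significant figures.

CL = 0.107 L/h

CL = F × Dose / AUC_0→∞
   = 0.3 × 75 / 211 = 0.106635 L/h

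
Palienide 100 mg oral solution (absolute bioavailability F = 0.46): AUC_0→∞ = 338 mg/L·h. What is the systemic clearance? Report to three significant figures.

CL = 0.136 L/h

CL = F × Dose / AUC_0→∞
   = 0.46 × 100 / 338 = 0.136095 L/h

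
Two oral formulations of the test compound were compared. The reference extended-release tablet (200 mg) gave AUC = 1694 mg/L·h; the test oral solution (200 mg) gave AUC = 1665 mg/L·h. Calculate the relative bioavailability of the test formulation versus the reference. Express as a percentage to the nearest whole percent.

F_rel = (AUC_test/D_test) / (AUC_ref/D_ref)
      = (1665/200) / (1694/200)
      = 8.325 / 8.47 = 0.9829 = 98.29%

F_rel = 98%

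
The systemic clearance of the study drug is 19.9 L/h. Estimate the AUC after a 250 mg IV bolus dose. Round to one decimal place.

AUC = 12.6 mg/L·h

AUC_0→∞ = Dose_iv / CL
        = 250 / 19.9 = 12.5628 mg/L·h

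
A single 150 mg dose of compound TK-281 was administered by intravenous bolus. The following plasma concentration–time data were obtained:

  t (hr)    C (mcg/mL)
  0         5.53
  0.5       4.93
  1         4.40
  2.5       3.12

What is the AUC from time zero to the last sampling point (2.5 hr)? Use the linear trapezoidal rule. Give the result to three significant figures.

AUC = 10.6 mcg/mL·hr

Trapezoidal AUC_0→2.5:
  [0→0.5]: (5.53+4.93)/2 × 0.5 = 2.615
  [0.5→1]: (4.93+4.40)/2 × 0.5 = 2.3325
  [1→2.5]: (4.40+3.12)/2 × 1.5 = 5.64
  Sum = 10.5875 mcg/mL·hr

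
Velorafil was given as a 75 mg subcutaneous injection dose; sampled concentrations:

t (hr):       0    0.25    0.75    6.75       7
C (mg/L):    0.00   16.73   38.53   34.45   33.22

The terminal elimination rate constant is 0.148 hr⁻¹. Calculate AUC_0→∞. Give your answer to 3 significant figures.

AUC = 468 mg/L·hr

Trapezoidal AUC_0→7:
  [0→0.25]: (0.00+16.73)/2 × 0.25 = 2.09125
  [0.25→0.75]: (16.73+38.53)/2 × 0.5 = 13.815
  [0.75→6.75]: (38.53+34.45)/2 × 6 = 218.94
  [6.75→7]: (34.45+33.22)/2 × 0.25 = 8.45875
  Sum = 243.305 mg/L·hr
Extrapolated tail: C_last / k_e = 33.22 / 0.148 = 224.459
AUC_0→∞ = 243.305 + 224.459 = 467.764 mg/L·hr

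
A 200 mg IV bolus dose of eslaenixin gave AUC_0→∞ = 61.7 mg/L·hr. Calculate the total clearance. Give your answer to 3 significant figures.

CL = 3.24 L/hr

CL = Dose_iv / AUC_0→∞
   = 200 / 61.7 = 3.24149 L/hr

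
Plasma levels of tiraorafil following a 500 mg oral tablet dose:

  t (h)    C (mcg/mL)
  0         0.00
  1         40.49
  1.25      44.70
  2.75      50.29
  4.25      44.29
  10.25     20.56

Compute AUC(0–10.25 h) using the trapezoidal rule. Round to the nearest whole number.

Trapezoidal AUC_0→10.25:
  [0→1]: (0.00+40.49)/2 × 1 = 20.245
  [1→1.25]: (40.49+44.70)/2 × 0.25 = 10.64875
  [1.25→2.75]: (44.70+50.29)/2 × 1.5 = 71.2425
  [2.75→4.25]: (50.29+44.29)/2 × 1.5 = 70.935
  [4.25→10.25]: (44.29+20.56)/2 × 6 = 194.55
  Sum = 367.62125 mcg/mL·h

AUC = 368 mcg/mL·h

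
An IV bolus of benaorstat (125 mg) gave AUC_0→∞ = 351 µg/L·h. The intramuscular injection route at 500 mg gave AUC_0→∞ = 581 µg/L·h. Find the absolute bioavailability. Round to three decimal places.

F = 0.414

F = (AUC_ev / D_ev) / (AUC_iv / D_iv)
  = (581/500) / (351/125)
  = 1.162 / 2.808 = 0.4138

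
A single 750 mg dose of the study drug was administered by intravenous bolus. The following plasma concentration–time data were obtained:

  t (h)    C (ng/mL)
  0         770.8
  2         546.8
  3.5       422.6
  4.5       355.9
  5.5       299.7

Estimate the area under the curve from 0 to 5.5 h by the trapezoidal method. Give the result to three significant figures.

AUC = 2760 ng/mL·h

Trapezoidal AUC_0→5.5:
  [0→2]: (770.8+546.8)/2 × 2 = 1317.6
  [2→3.5]: (546.8+422.6)/2 × 1.5 = 727.05
  [3.5→4.5]: (422.6+355.9)/2 × 1 = 389.25
  [4.5→5.5]: (355.9+299.7)/2 × 1 = 327.8
  Sum = 2761.7 ng/mL·h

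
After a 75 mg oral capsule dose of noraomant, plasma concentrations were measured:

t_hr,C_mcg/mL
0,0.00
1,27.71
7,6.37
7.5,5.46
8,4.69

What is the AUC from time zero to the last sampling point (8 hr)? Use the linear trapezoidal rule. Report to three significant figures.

AUC = 122 mcg/mL·hr

Trapezoidal AUC_0→8:
  [0→1]: (0.00+27.71)/2 × 1 = 13.855
  [1→7]: (27.71+6.37)/2 × 6 = 102.24
  [7→7.5]: (6.37+5.46)/2 × 0.5 = 2.9575
  [7.5→8]: (5.46+4.69)/2 × 0.5 = 2.5375
  Sum = 121.59 mcg/mL·hr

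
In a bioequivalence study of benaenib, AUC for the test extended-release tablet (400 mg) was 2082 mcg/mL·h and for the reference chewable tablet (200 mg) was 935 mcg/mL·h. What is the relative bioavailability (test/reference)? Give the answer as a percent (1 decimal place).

F_rel = (AUC_test/D_test) / (AUC_ref/D_ref)
      = (2082/400) / (935/200)
      = 5.205 / 4.675 = 1.1134 = 111.34%

F_rel = 111.3%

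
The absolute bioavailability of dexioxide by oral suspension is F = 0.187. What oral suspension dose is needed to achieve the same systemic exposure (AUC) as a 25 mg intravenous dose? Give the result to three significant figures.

For equal systemic exposure: F × D_ev = D_iv
D_ev = D_iv / F = 25 / 0.187 = 133.69 mg

D_oral = 134 mg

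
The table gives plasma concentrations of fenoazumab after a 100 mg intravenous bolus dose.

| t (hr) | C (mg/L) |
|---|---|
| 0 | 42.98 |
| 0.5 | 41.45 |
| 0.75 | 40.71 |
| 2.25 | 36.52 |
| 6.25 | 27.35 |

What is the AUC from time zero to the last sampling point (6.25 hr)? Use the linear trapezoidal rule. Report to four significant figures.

AUC = 217.0 mg/L·hr

Trapezoidal AUC_0→6.25:
  [0→0.5]: (42.98+41.45)/2 × 0.5 = 21.1075
  [0.5→0.75]: (41.45+40.71)/2 × 0.25 = 10.27
  [0.75→2.25]: (40.71+36.52)/2 × 1.5 = 57.9225
  [2.25→6.25]: (36.52+27.35)/2 × 4 = 127.74
  Sum = 217.04 mg/L·hr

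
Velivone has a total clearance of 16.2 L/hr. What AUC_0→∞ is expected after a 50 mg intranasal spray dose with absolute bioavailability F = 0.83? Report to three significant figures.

AUC = 2.56 mg/L·hr

AUC_0→∞ = F × Dose / CL
        = 0.83 × 50 / 16.2 = 2.56173 mg/L·hr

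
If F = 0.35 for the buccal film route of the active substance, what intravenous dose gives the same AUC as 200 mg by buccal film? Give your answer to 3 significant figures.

D_iv = 70.0 mg

Systemic exposure from an extravascular dose = F × D_ev, so the equivalent IV dose is F × D_ev.
D_iv = F × D_ev = 0.35 × 200 = 70 mg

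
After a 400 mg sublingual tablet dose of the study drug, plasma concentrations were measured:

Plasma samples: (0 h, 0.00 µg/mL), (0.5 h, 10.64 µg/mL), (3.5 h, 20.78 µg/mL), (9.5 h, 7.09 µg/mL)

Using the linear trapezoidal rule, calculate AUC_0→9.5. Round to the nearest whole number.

Trapezoidal AUC_0→9.5:
  [0→0.5]: (0.00+10.64)/2 × 0.5 = 2.66
  [0.5→3.5]: (10.64+20.78)/2 × 3 = 47.13
  [3.5→9.5]: (20.78+7.09)/2 × 6 = 83.61
  Sum = 133.4 µg/mL·h

AUC = 133 µg/mL·h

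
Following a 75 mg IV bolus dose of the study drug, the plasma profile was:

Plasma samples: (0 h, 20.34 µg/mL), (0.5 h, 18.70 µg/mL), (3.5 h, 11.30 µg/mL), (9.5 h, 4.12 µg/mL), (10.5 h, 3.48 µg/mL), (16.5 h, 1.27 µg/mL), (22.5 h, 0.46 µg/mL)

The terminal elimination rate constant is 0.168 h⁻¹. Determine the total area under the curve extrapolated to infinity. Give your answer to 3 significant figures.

AUC = 127 µg/mL·h

Trapezoidal AUC_0→22.5:
  [0→0.5]: (20.34+18.70)/2 × 0.5 = 9.76
  [0.5→3.5]: (18.70+11.30)/2 × 3 = 45.0
  [3.5→9.5]: (11.30+4.12)/2 × 6 = 46.26
  [9.5→10.5]: (4.12+3.48)/2 × 1 = 3.8
  [10.5→16.5]: (3.48+1.27)/2 × 6 = 14.25
  [16.5→22.5]: (1.27+0.46)/2 × 6 = 5.19
  Sum = 124.26 µg/mL·h
Extrapolated tail: C_last / k_e = 0.46 / 0.168 = 2.738
AUC_0→∞ = 124.26 + 2.738 = 126.998 µg/mL·h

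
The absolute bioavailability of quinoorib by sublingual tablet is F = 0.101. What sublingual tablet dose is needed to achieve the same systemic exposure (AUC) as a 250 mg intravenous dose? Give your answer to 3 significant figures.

For equal systemic exposure: F × D_ev = D_iv
D_ev = D_iv / F = 250 / 0.101 = 2475.25 mg

D_sublingual = 2480 mg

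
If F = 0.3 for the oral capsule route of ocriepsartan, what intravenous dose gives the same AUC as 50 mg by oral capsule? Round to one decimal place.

D_iv = 15.0 mg

Systemic exposure from an extravascular dose = F × D_ev, so the equivalent IV dose is F × D_ev.
D_iv = F × D_ev = 0.3 × 50 = 15 mg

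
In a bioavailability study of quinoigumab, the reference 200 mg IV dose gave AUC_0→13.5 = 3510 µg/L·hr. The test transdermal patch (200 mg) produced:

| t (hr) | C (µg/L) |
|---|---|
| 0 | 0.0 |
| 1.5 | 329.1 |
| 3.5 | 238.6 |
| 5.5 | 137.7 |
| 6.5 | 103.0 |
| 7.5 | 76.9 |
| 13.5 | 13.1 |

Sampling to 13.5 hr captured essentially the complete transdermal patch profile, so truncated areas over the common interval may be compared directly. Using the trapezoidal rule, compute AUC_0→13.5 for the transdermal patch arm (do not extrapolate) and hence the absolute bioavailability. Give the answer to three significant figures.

Trapezoidal AUC_0→13.5 (transdermal patch):
  [0→1.5]: (0.0+329.1)/2 × 1.5 = 246.825
  [1.5→3.5]: (329.1+238.6)/2 × 2 = 567.7
  [3.5→5.5]: (238.6+137.7)/2 × 2 = 376.3
  [5.5→6.5]: (137.7+103.0)/2 × 1 = 120.35
  [6.5→7.5]: (103.0+76.9)/2 × 1 = 89.95
  [7.5→13.5]: (76.9+13.1)/2 × 6 = 270.0
  Sum = 1671.125 µg/L·hr
F = (AUC_ev/D_ev)/(AUC_iv/D_iv) = (1671.125/200)/(3510/200) = 8.355625/17.55 = 0.4761

F = 0.476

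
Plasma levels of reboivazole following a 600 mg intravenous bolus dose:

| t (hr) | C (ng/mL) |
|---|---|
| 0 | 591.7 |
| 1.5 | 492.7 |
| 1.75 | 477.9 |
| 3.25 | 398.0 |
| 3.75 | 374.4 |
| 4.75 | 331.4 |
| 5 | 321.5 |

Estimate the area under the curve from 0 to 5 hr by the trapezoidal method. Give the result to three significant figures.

AUC = 2220 ng/mL·hr

Trapezoidal AUC_0→5:
  [0→1.5]: (591.7+492.7)/2 × 1.5 = 813.3
  [1.5→1.75]: (492.7+477.9)/2 × 0.25 = 121.325
  [1.75→3.25]: (477.9+398.0)/2 × 1.5 = 656.925
  [3.25→3.75]: (398.0+374.4)/2 × 0.5 = 193.1
  [3.75→4.75]: (374.4+331.4)/2 × 1 = 352.9
  [4.75→5]: (331.4+321.5)/2 × 0.25 = 81.6125
  Sum = 2219.1625 ng/mL·hr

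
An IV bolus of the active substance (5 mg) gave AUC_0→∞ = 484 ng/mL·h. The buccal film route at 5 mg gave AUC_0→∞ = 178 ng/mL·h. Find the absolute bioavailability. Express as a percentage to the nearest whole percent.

F = 37%

F = (AUC_ev / D_ev) / (AUC_iv / D_iv)
  = (178/5) / (484/5)
  = 35.6 / 96.8 = 0.3678
  = 36.78%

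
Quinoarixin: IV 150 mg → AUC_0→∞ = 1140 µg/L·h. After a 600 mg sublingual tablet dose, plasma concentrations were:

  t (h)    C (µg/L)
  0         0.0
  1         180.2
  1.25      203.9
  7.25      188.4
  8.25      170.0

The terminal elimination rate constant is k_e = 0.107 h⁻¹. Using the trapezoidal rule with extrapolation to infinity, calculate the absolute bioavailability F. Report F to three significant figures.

Trapezoidal AUC_0→8.25 (sublingual tablet):
  [0→1]: (0.0+180.2)/2 × 1 = 90.1
  [1→1.25]: (180.2+203.9)/2 × 0.25 = 48.0125
  [1.25→7.25]: (203.9+188.4)/2 × 6 = 1176.9
  [7.25→8.25]: (188.4+170.0)/2 × 1 = 179.2
  Sum = 1494.2125 µg/L·h
Tail: C_last/k_e = 170.0/0.107 = 1588.785
AUC_0→∞ (sublingual tablet) = 1494.2125 + 1588.785 = 3082.9975 µg/L·h
F = (AUC_ev/D_ev)/(AUC_iv/D_iv) = (3082.9975/600)/(1140/150) = 5.13833/7.6 = 0.6761

F = 0.676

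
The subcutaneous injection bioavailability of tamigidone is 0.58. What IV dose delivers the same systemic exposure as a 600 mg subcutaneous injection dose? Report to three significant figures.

Systemic exposure from an extravascular dose = F × D_ev, so the equivalent IV dose is F × D_ev.
D_iv = F × D_ev = 0.58 × 600 = 348 mg

D_iv = 348 mg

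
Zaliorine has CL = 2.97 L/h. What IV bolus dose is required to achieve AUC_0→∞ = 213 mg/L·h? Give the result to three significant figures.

Dose = 633 mg

Dose_iv = CL × AUC_0→∞
     = 2.97 × 213 = 632.61 mg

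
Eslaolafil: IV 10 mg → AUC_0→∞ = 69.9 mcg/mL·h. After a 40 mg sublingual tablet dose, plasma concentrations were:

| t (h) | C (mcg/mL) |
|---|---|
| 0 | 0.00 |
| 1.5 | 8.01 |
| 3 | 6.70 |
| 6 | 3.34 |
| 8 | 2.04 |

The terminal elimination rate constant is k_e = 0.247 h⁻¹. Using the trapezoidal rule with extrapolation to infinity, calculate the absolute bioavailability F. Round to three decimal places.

F = 0.164

Trapezoidal AUC_0→8 (sublingual tablet):
  [0→1.5]: (0.00+8.01)/2 × 1.5 = 6.0075
  [1.5→3]: (8.01+6.70)/2 × 1.5 = 11.0325
  [3→6]: (6.70+3.34)/2 × 3 = 15.06
  [6→8]: (3.34+2.04)/2 × 2 = 5.38
  Sum = 37.48 mcg/mL·h
Tail: C_last/k_e = 2.04/0.247 = 8.259
AUC_0→∞ (sublingual tablet) = 37.48 + 8.259 = 45.739 mcg/mL·h
F = (AUC_ev/D_ev)/(AUC_iv/D_iv) = (45.739/40)/(69.9/10) = 1.143475/6.99 = 0.1636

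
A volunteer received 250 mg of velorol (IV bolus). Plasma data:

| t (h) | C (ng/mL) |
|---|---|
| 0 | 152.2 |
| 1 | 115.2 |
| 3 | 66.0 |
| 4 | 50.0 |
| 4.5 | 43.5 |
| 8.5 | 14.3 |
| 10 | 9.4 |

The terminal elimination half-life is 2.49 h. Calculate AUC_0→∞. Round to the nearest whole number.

Trapezoidal AUC_0→10:
  [0→1]: (152.2+115.2)/2 × 1 = 133.7
  [1→3]: (115.2+66.0)/2 × 2 = 181.2
  [3→4]: (66.0+50.0)/2 × 1 = 58.0
  [4→4.5]: (50.0+43.5)/2 × 0.5 = 23.375
  [4.5→8.5]: (43.5+14.3)/2 × 4 = 115.6
  [8.5→10]: (14.3+9.4)/2 × 1.5 = 17.775
  Sum = 529.65 ng/mL·h
k_e = ln2 / t½ = 0.693147 / 2.49 = 0.2784 h^-1
Extrapolated tail: C_last / k_e = 9.4 / 0.2784 = 33.764
AUC_0→∞ = 529.65 + 33.764 = 563.414 ng/mL·h

AUC = 563 ng/mL·h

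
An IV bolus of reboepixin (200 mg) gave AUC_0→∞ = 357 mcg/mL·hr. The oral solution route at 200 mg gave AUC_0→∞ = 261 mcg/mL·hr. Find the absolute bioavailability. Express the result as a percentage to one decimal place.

F = (AUC_ev / D_ev) / (AUC_iv / D_iv)
  = (261/200) / (357/200)
  = 1.305 / 1.785 = 0.7311
  = 73.11%

F = 73.1%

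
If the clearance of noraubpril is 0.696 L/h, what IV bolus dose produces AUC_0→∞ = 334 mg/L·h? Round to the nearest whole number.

Dose_iv = CL × AUC_0→∞
     = 0.696 × 334 = 232.464 mg

Dose = 232 mg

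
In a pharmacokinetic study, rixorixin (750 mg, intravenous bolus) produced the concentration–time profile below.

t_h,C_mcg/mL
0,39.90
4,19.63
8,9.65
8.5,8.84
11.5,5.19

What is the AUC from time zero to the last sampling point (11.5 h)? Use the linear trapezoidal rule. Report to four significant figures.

AUC = 203.3 mcg/mL·h

Trapezoidal AUC_0→11.5:
  [0→4]: (39.90+19.63)/2 × 4 = 119.06
  [4→8]: (19.63+9.65)/2 × 4 = 58.56
  [8→8.5]: (9.65+8.84)/2 × 0.5 = 4.6225
  [8.5→11.5]: (8.84+5.19)/2 × 3 = 21.045
  Sum = 203.2875 mcg/mL·h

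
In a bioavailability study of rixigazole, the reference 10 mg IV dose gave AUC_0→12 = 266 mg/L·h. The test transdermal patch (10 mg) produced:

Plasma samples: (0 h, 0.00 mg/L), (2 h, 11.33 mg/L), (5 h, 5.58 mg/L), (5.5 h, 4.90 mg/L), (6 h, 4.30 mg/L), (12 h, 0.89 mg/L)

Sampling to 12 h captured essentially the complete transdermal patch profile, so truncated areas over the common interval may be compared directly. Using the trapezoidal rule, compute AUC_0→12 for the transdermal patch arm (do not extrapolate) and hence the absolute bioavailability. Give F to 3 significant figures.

F = 0.215

Trapezoidal AUC_0→12 (transdermal patch):
  [0→2]: (0.00+11.33)/2 × 2 = 11.33
  [2→5]: (11.33+5.58)/2 × 3 = 25.365
  [5→5.5]: (5.58+4.90)/2 × 0.5 = 2.62
  [5.5→6]: (4.90+4.30)/2 × 0.5 = 2.3
  [6→12]: (4.30+0.89)/2 × 6 = 15.57
  Sum = 57.185 mg/L·h
F = (AUC_ev/D_ev)/(AUC_iv/D_iv) = (57.185/10)/(266/10) = 5.7185/26.6 = 0.2150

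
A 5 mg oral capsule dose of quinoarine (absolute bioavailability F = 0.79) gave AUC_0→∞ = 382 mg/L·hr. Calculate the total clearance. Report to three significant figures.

CL = 0.0103 L/hr

CL = F × Dose / AUC_0→∞
   = 0.79 × 5 / 382 = 0.0103403 L/hr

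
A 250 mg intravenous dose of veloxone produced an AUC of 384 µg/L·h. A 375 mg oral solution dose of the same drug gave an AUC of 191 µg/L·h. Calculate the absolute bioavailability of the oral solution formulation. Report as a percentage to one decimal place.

F = (AUC_ev / D_ev) / (AUC_iv / D_iv)
  = (191/375) / (384/250)
  = 0.509333 / 1.536 = 0.3316
  = 33.16%

F = 33.2%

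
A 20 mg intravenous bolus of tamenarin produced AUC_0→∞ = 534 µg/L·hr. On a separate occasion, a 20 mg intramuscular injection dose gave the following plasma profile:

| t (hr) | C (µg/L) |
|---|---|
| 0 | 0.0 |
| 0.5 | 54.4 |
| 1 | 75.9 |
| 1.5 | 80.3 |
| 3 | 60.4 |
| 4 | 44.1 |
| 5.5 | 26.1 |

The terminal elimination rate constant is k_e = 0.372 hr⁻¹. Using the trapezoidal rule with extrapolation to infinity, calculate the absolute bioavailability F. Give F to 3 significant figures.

F = 0.685

Trapezoidal AUC_0→5.5 (intramuscular injection):
  [0→0.5]: (0.0+54.4)/2 × 0.5 = 13.6
  [0.5→1]: (54.4+75.9)/2 × 0.5 = 32.575
  [1→1.5]: (75.9+80.3)/2 × 0.5 = 39.05
  [1.5→3]: (80.3+60.4)/2 × 1.5 = 105.525
  [3→4]: (60.4+44.1)/2 × 1 = 52.25
  [4→5.5]: (44.1+26.1)/2 × 1.5 = 52.65
  Sum = 295.65 µg/L·hr
Tail: C_last/k_e = 26.1/0.372 = 70.161
AUC_0→∞ (intramuscular injection) = 295.65 + 70.161 = 365.811 µg/L·hr
F = (AUC_ev/D_ev)/(AUC_iv/D_iv) = (365.811/20)/(534/20) = 18.29055/26.7 = 0.6850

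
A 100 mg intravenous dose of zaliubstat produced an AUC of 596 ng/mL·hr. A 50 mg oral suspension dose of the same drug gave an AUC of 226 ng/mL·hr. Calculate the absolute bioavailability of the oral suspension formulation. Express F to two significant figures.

F = 0.76

F = (AUC_ev / D_ev) / (AUC_iv / D_iv)
  = (226/50) / (596/100)
  = 4.52 / 5.96 = 0.7584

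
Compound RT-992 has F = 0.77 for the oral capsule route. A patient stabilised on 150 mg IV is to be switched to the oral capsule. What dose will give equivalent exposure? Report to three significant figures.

For equal systemic exposure: F × D_ev = D_iv
D_ev = D_iv / F = 150 / 0.77 = 194.805 mg

D_oral = 195 mg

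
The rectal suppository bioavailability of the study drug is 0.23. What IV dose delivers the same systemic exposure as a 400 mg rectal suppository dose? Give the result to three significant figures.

D_iv = 92.0 mg

Systemic exposure from an extravascular dose = F × D_ev, so the equivalent IV dose is F × D_ev.
D_iv = F × D_ev = 0.23 × 400 = 92 mg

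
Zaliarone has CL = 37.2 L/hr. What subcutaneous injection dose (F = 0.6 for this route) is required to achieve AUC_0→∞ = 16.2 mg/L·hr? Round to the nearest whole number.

Dose = 1004 mg

Dose = CL × AUC_0→∞ / F
     = 37.2 × 16.2 / 0.6 = 1004.4 mg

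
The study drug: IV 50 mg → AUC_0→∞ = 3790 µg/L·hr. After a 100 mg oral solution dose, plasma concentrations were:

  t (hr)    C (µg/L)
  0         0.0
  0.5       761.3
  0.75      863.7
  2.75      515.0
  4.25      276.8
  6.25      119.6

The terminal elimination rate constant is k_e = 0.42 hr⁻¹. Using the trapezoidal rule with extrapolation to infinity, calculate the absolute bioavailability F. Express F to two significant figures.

Trapezoidal AUC_0→6.25 (oral solution):
  [0→0.5]: (0.0+761.3)/2 × 0.5 = 190.325
  [0.5→0.75]: (761.3+863.7)/2 × 0.25 = 203.125
  [0.75→2.75]: (863.7+515.0)/2 × 2 = 1378.7
  [2.75→4.25]: (515.0+276.8)/2 × 1.5 = 593.85
  [4.25→6.25]: (276.8+119.6)/2 × 2 = 396.4
  Sum = 2762.4 µg/L·hr
Tail: C_last/k_e = 119.6/0.42 = 284.762
AUC_0→∞ (oral solution) = 2762.4 + 284.762 = 3047.162 µg/L·hr
F = (AUC_ev/D_ev)/(AUC_iv/D_iv) = (3047.162/100)/(3790/50) = 30.47162/75.8 = 0.4020

F = 0.40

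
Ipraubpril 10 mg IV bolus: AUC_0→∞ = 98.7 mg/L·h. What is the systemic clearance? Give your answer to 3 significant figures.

CL = 0.101 L/h

CL = Dose_iv / AUC_0→∞
   = 10 / 98.7 = 0.101317 L/h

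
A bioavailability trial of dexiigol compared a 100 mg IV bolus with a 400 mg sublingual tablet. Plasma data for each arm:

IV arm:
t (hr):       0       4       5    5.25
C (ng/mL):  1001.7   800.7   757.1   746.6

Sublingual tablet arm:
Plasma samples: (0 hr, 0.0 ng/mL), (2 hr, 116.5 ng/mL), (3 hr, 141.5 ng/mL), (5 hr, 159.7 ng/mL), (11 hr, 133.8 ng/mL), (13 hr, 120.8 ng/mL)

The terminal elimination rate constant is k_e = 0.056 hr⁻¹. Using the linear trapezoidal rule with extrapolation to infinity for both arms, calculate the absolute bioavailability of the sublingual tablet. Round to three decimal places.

F = 0.054

Trapezoidal AUC_0→5.25 (IV):
  [0→4]: (1001.7+800.7)/2 × 4 = 3604.8
  [4→5]: (800.7+757.1)/2 × 1 = 778.9
  [5→5.25]: (757.1+746.6)/2 × 0.25 = 187.9625
  Sum = 4571.6625 ng/mL·hr
IV tail: 746.6/0.056 = 13332.143; AUC_iv,0→∞ = 4571.6625 + 13332.143 = 17903.8055 ng/mL·hr
Trapezoidal AUC_0→13 (sublingual tablet):
  [0→2]: (0.0+116.5)/2 × 2 = 116.5
  [2→3]: (116.5+141.5)/2 × 1 = 129.0
  [3→5]: (141.5+159.7)/2 × 2 = 301.2
  [5→11]: (159.7+133.8)/2 × 6 = 880.5
  [11→13]: (133.8+120.8)/2 × 2 = 254.6
  Sum = 1681.8 ng/mL·hr
sublingual tablet tail: 120.8/0.056 = 2157.143; AUC_ev,0→∞ = 1681.8 + 2157.143 = 3838.943 ng/mL·hr
F = (AUC_ev/D_ev)/(AUC_iv/D_iv) = (3838.943/400)/(17903.8055/100) = 9.5973575/179.038 = 0.0536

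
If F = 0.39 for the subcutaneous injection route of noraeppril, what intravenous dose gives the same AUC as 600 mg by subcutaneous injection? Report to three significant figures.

D_iv = 234 mg

Systemic exposure from an extravascular dose = F × D_ev, so the equivalent IV dose is F × D_ev.
D_iv = F × D_ev = 0.39 × 600 = 234 mg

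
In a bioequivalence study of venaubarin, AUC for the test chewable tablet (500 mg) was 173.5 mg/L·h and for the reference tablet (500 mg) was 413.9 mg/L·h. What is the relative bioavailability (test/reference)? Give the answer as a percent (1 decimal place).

F_rel = 41.9%

F_rel = (AUC_test/D_test) / (AUC_ref/D_ref)
      = (173.5/500) / (413.9/500)
      = 0.347 / 0.8278 = 0.4192 = 41.92%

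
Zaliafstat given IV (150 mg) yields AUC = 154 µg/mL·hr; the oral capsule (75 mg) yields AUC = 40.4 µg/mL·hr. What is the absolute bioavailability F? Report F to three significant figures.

F = (AUC_ev / D_ev) / (AUC_iv / D_iv)
  = (40.4/75) / (154/150)
  = 0.538667 / 1.02667 = 0.5247

F = 0.525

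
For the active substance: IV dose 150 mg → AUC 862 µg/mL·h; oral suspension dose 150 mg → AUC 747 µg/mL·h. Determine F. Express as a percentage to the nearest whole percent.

F = (AUC_ev / D_ev) / (AUC_iv / D_iv)
  = (747/150) / (862/150)
  = 4.98 / 5.74667 = 0.8666
  = 86.66%

F = 87%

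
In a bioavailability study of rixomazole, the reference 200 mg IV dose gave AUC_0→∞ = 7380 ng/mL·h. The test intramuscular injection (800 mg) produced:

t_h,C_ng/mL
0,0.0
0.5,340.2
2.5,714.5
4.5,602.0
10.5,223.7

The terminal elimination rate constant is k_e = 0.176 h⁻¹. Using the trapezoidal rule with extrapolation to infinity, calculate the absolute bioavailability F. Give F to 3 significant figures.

Trapezoidal AUC_0→10.5 (intramuscular injection):
  [0→0.5]: (0.0+340.2)/2 × 0.5 = 85.05
  [0.5→2.5]: (340.2+714.5)/2 × 2 = 1054.7
  [2.5→4.5]: (714.5+602.0)/2 × 2 = 1316.5
  [4.5→10.5]: (602.0+223.7)/2 × 6 = 2477.1
  Sum = 4933.35 ng/mL·h
Tail: C_last/k_e = 223.7/0.176 = 1271.023
AUC_0→∞ (intramuscular injection) = 4933.35 + 1271.023 = 6204.373 ng/mL·h
F = (AUC_ev/D_ev)/(AUC_iv/D_iv) = (6204.373/800)/(7380/200) = 7.75547/36.9 = 0.2102

F = 0.210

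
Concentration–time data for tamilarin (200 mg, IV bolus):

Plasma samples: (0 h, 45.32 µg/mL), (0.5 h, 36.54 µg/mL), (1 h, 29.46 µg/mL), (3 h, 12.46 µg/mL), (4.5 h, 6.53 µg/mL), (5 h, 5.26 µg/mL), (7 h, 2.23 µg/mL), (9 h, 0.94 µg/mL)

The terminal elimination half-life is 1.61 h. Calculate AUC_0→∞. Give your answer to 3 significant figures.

AUC = 109 µg/mL·h

Trapezoidal AUC_0→9:
  [0→0.5]: (45.32+36.54)/2 × 0.5 = 20.465
  [0.5→1]: (36.54+29.46)/2 × 0.5 = 16.5
  [1→3]: (29.46+12.46)/2 × 2 = 41.92
  [3→4.5]: (12.46+6.53)/2 × 1.5 = 14.2425
  [4.5→5]: (6.53+5.26)/2 × 0.5 = 2.9475
  [5→7]: (5.26+2.23)/2 × 2 = 7.49
  [7→9]: (2.23+0.94)/2 × 2 = 3.17
  Sum = 106.735 µg/mL·h
k_e = ln2 / t½ = 0.693147 / 1.61 = 0.4305 h^-1
Extrapolated tail: C_last / k_e = 0.94 / 0.4305 = 2.184
AUC_0→∞ = 106.735 + 2.184 = 108.919 µg/mL·h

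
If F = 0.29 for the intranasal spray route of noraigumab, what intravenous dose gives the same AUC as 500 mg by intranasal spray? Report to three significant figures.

Systemic exposure from an extravascular dose = F × D_ev, so the equivalent IV dose is F × D_ev.
D_iv = F × D_ev = 0.29 × 500 = 145 mg

D_iv = 145 mg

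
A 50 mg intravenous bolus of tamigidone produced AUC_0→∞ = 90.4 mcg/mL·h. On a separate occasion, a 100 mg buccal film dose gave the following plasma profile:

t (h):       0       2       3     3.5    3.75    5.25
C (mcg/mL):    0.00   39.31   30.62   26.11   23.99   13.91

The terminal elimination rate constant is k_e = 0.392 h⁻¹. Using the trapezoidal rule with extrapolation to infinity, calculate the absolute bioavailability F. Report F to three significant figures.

Trapezoidal AUC_0→5.25 (buccal film):
  [0→2]: (0.00+39.31)/2 × 2 = 39.31
  [2→3]: (39.31+30.62)/2 × 1 = 34.965
  [3→3.5]: (30.62+26.11)/2 × 0.5 = 14.1825
  [3.5→3.75]: (26.11+23.99)/2 × 0.25 = 6.2625
  [3.75→5.25]: (23.99+13.91)/2 × 1.5 = 28.425
  Sum = 123.145 mcg/mL·h
Tail: C_last/k_e = 13.91/0.392 = 35.485
AUC_0→∞ (buccal film) = 123.145 + 35.485 = 158.63 mcg/mL·h
F = (AUC_ev/D_ev)/(AUC_iv/D_iv) = (158.63/100)/(90.4/50) = 1.5863/1.808 = 0.8774

F = 0.877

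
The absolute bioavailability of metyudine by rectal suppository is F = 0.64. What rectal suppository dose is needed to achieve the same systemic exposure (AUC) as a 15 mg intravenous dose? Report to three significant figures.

D_rectal = 23.4 mg

For equal systemic exposure: F × D_ev = D_iv
D_ev = D_iv / F = 15 / 0.64 = 23.4375 mg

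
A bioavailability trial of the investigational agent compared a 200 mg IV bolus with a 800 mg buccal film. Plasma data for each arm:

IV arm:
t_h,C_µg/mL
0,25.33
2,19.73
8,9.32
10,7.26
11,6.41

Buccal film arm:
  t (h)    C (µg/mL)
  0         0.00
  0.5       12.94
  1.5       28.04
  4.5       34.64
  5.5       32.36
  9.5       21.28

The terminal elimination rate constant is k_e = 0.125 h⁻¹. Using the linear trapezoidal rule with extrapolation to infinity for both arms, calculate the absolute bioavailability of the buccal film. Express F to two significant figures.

F = 0.52

Trapezoidal AUC_0→11 (IV):
  [0→2]: (25.33+19.73)/2 × 2 = 45.06
  [2→8]: (19.73+9.32)/2 × 6 = 87.15
  [8→10]: (9.32+7.26)/2 × 2 = 16.58
  [10→11]: (7.26+6.41)/2 × 1 = 6.835
  Sum = 155.625 µg/mL·h
IV tail: 6.41/0.125 = 51.280; AUC_iv,0→∞ = 155.625 + 51.280 = 206.905 µg/mL·h
Trapezoidal AUC_0→9.5 (buccal film):
  [0→0.5]: (0.00+12.94)/2 × 0.5 = 3.235
  [0.5→1.5]: (12.94+28.04)/2 × 1 = 20.49
  [1.5→4.5]: (28.04+34.64)/2 × 3 = 94.02
  [4.5→5.5]: (34.64+32.36)/2 × 1 = 33.5
  [5.5→9.5]: (32.36+21.28)/2 × 4 = 107.28
  Sum = 258.525 µg/mL·h
buccal film tail: 21.28/0.125 = 170.240; AUC_ev,0→∞ = 258.525 + 170.240 = 428.765 µg/mL·h
F = (AUC_ev/D_ev)/(AUC_iv/D_iv) = (428.765/800)/(206.905/200) = 0.53595625/1.034525 = 0.5181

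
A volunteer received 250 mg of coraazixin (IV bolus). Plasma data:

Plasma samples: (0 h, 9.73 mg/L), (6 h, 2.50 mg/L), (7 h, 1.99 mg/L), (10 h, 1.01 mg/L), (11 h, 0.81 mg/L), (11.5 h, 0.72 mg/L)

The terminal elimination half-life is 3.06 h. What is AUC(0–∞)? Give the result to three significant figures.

Trapezoidal AUC_0→11.5:
  [0→6]: (9.73+2.50)/2 × 6 = 36.69
  [6→7]: (2.50+1.99)/2 × 1 = 2.245
  [7→10]: (1.99+1.01)/2 × 3 = 4.5
  [10→11]: (1.01+0.81)/2 × 1 = 0.91
  [11→11.5]: (0.81+0.72)/2 × 0.5 = 0.3825
  Sum = 44.7275 mg/L·h
k_e = ln2 / t½ = 0.693147 / 3.06 = 0.2265 h^-1
Extrapolated tail: C_last / k_e = 0.72 / 0.2265 = 3.179
AUC_0→∞ = 44.7275 + 3.179 = 47.9065 mg/L·h

AUC = 47.9 mg/L·h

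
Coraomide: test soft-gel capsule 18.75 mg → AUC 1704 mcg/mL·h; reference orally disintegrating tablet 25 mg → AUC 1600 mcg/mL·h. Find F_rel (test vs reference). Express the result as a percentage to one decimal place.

F_rel = 142.0%

F_rel = (AUC_test/D_test) / (AUC_ref/D_ref)
      = (1704/18.75) / (1600/25)
      = 90.88 / 64 = 1.4200 = 142.00%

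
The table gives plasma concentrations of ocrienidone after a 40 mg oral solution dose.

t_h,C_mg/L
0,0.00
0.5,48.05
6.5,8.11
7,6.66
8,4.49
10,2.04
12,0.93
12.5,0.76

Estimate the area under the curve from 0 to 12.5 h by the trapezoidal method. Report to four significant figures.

AUC = 199.7 mg/L·h

Trapezoidal AUC_0→12.5:
  [0→0.5]: (0.00+48.05)/2 × 0.5 = 12.0125
  [0.5→6.5]: (48.05+8.11)/2 × 6 = 168.48
  [6.5→7]: (8.11+6.66)/2 × 0.5 = 3.6925
  [7→8]: (6.66+4.49)/2 × 1 = 5.575
  [8→10]: (4.49+2.04)/2 × 2 = 6.53
  [10→12]: (2.04+0.93)/2 × 2 = 2.97
  [12→12.5]: (0.93+0.76)/2 × 0.5 = 0.4225
  Sum = 199.6825 mg/L·h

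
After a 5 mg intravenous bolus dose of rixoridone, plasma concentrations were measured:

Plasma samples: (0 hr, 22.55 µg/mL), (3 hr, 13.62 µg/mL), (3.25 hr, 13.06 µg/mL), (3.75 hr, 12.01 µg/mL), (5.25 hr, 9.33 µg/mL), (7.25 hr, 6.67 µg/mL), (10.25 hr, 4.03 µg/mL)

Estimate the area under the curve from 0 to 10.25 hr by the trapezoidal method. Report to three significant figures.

AUC = 112 µg/mL·hr

Trapezoidal AUC_0→10.25:
  [0→3]: (22.55+13.62)/2 × 3 = 54.255
  [3→3.25]: (13.62+13.06)/2 × 0.25 = 3.335
  [3.25→3.75]: (13.06+12.01)/2 × 0.5 = 6.2675
  [3.75→5.25]: (12.01+9.33)/2 × 1.5 = 16.005
  [5.25→7.25]: (9.33+6.67)/2 × 2 = 16.0
  [7.25→10.25]: (6.67+4.03)/2 × 3 = 16.05
  Sum = 111.9125 µg/mL·hr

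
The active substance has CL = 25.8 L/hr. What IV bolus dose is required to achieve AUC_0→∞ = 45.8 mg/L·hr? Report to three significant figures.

Dose = 1180 mg

Dose_iv = CL × AUC_0→∞
     = 25.8 × 45.8 = 1181.64 mg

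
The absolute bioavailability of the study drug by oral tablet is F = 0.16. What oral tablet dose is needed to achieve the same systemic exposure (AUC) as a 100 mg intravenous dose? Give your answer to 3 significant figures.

For equal systemic exposure: F × D_ev = D_iv
D_ev = D_iv / F = 100 / 0.16 = 625 mg

D_oral = 625 mg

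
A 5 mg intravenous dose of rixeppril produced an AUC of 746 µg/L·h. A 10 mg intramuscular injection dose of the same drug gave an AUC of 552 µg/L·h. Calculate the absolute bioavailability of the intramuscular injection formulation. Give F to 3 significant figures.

F = 0.370

F = (AUC_ev / D_ev) / (AUC_iv / D_iv)
  = (552/10) / (746/5)
  = 55.2 / 149.2 = 0.3700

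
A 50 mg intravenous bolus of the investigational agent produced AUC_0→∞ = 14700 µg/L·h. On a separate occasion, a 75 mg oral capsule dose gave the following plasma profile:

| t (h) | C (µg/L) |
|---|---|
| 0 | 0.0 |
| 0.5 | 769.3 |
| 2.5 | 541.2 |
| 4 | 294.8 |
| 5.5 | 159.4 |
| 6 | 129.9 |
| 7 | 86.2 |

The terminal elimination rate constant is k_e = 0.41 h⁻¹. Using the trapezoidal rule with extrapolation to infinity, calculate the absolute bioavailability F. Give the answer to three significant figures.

Trapezoidal AUC_0→7 (oral capsule):
  [0→0.5]: (0.0+769.3)/2 × 0.5 = 192.325
  [0.5→2.5]: (769.3+541.2)/2 × 2 = 1310.5
  [2.5→4]: (541.2+294.8)/2 × 1.5 = 627.0
  [4→5.5]: (294.8+159.4)/2 × 1.5 = 340.65
  [5.5→6]: (159.4+129.9)/2 × 0.5 = 72.325
  [6→7]: (129.9+86.2)/2 × 1 = 108.05
  Sum = 2650.85 µg/L·h
Tail: C_last/k_e = 86.2/0.41 = 210.244
AUC_0→∞ (oral capsule) = 2650.85 + 210.244 = 2861.094 µg/L·h
F = (AUC_ev/D_ev)/(AUC_iv/D_iv) = (2861.094/75)/(14700/50) = 38.14792/294 = 0.1298

F = 0.130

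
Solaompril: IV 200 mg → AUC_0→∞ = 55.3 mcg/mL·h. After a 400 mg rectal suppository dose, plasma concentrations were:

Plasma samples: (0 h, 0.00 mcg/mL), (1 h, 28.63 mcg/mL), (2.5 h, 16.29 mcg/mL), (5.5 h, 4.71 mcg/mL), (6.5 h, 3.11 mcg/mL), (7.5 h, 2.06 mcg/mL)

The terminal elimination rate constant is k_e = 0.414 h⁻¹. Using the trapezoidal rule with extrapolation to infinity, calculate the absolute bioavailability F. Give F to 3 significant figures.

Trapezoidal AUC_0→7.5 (rectal suppository):
  [0→1]: (0.00+28.63)/2 × 1 = 14.315
  [1→2.5]: (28.63+16.29)/2 × 1.5 = 33.69
  [2.5→5.5]: (16.29+4.71)/2 × 3 = 31.5
  [5.5→6.5]: (4.71+3.11)/2 × 1 = 3.91
  [6.5→7.5]: (3.11+2.06)/2 × 1 = 2.585
  Sum = 86.0 mcg/mL·h
Tail: C_last/k_e = 2.06/0.414 = 4.976
AUC_0→∞ (rectal suppository) = 86.0 + 4.976 = 90.976 mcg/mL·h
F = (AUC_ev/D_ev)/(AUC_iv/D_iv) = (90.976/400)/(55.3/200) = 0.22744/0.2765 = 0.8226

F = 0.823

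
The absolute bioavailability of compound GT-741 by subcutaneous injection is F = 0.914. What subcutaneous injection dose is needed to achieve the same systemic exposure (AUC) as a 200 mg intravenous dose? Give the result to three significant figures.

For equal systemic exposure: F × D_ev = D_iv
D_ev = D_iv / F = 200 / 0.914 = 218.818 mg

D_subcutaneous = 219 mg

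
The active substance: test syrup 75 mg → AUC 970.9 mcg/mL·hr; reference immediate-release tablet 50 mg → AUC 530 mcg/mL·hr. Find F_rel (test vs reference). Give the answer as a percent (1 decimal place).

F_rel = (AUC_test/D_test) / (AUC_ref/D_ref)
      = (970.9/75) / (530/50)
      = 12.9453 / 10.6 = 1.2213 = 122.13%

F_rel = 122.1%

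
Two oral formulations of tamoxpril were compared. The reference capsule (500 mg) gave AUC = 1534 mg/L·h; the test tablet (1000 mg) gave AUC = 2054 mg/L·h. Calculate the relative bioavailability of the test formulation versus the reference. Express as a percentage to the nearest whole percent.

F_rel = 67%

F_rel = (AUC_test/D_test) / (AUC_ref/D_ref)
      = (2054/1000) / (1534/500)
      = 2.054 / 3.068 = 0.6695 = 66.95%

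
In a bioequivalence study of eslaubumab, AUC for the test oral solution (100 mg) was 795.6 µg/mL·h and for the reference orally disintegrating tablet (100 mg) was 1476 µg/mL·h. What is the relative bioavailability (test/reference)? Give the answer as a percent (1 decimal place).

F_rel = 53.9%

F_rel = (AUC_test/D_test) / (AUC_ref/D_ref)
      = (795.6/100) / (1476/100)
      = 7.956 / 14.76 = 0.5390 = 53.90%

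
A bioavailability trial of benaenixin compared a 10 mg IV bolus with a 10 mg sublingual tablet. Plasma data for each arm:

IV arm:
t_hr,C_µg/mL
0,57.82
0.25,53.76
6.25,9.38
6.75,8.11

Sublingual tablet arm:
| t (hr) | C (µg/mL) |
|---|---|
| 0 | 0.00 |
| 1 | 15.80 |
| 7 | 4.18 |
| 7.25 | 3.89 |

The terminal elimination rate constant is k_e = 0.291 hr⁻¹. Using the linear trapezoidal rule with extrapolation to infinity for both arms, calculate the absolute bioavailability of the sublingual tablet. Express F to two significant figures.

F = 0.35

Trapezoidal AUC_0→6.75 (IV):
  [0→0.25]: (57.82+53.76)/2 × 0.25 = 13.9475
  [0.25→6.25]: (53.76+9.38)/2 × 6 = 189.42
  [6.25→6.75]: (9.38+8.11)/2 × 0.5 = 4.3725
  Sum = 207.74 µg/mL·hr
IV tail: 8.11/0.291 = 27.869; AUC_iv,0→∞ = 207.74 + 27.869 = 235.609 µg/mL·hr
Trapezoidal AUC_0→7.25 (sublingual tablet):
  [0→1]: (0.00+15.80)/2 × 1 = 7.9
  [1→7]: (15.80+4.18)/2 × 6 = 59.94
  [7→7.25]: (4.18+3.89)/2 × 0.25 = 1.00875
  Sum = 68.84875 µg/mL·hr
sublingual tablet tail: 3.89/0.291 = 13.368; AUC_ev,0→∞ = 68.84875 + 13.368 = 82.21675 µg/mL·hr
F = (AUC_ev/D_ev)/(AUC_iv/D_iv) = (82.21675/10)/(235.609/10) = 8.221675/23.5609 = 0.3490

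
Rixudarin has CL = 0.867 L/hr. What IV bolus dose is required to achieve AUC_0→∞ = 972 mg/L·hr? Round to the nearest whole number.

Dose = 843 mg

Dose_iv = CL × AUC_0→∞
     = 0.867 × 972 = 842.724 mg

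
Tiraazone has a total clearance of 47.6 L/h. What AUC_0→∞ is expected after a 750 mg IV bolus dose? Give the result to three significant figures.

AUC = 15.8 mg/L·h

AUC_0→∞ = Dose_iv / CL
        = 750 / 47.6 = 15.7563 mg/L·h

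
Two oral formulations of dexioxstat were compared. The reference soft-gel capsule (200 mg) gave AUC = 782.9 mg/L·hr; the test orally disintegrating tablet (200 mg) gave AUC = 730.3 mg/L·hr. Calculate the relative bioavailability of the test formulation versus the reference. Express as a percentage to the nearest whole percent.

F_rel = (AUC_test/D_test) / (AUC_ref/D_ref)
      = (730.3/200) / (782.9/200)
      = 3.6515 / 3.9145 = 0.9328 = 93.28%

F_rel = 93%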